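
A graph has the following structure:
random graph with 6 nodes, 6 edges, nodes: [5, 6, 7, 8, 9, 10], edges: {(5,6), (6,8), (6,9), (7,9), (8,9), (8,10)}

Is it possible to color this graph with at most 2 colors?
The clique on vertices [6, 8, 9] has size 3 > 2, so it alone needs 3 colors.

No, G is not 2-colorable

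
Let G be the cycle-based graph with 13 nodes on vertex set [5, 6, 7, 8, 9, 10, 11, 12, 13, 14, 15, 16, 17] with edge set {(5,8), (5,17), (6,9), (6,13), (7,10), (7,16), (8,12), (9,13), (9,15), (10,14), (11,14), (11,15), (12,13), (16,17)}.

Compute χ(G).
Clique number ω(G) = 3 (lower bound: χ ≥ ω).
The clique on [6, 9, 13] has size 3, forcing χ ≥ 3, and the coloring below uses 3 colors, so χ(G) = 3.
A valid 3-coloring: color 1: [7, 8, 13, 14, 15, 17]; color 2: [5, 9, 10, 11, 12, 16]; color 3: [6].

χ(G) = 3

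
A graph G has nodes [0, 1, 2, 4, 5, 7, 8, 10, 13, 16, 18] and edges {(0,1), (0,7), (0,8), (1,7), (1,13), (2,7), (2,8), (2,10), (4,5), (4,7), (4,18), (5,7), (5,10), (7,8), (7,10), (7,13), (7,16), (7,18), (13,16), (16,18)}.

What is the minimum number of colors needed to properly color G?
χ(G) = 3

Clique number ω(G) = 3 (lower bound: χ ≥ ω).
The clique on [0, 7, 8] has size 3, forcing χ ≥ 3, and the coloring below uses 3 colors, so χ(G) = 3.
A valid 3-coloring: color 1: [7]; color 2: [0, 2, 5, 13, 18]; color 3: [1, 4, 8, 10, 16].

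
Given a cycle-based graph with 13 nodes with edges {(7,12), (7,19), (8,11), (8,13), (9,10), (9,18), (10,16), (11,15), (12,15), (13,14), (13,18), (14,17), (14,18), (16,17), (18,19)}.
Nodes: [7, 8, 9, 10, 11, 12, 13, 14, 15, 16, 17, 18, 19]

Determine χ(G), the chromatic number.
χ(G) = 3

Clique number ω(G) = 3 (lower bound: χ ≥ ω).
The clique on [13, 14, 18] has size 3, forcing χ ≥ 3, and the coloring below uses 3 colors, so χ(G) = 3.
A valid 3-coloring: color 1: [7, 8, 10, 15, 17, 18]; color 2: [9, 11, 12, 13, 16, 19]; color 3: [14].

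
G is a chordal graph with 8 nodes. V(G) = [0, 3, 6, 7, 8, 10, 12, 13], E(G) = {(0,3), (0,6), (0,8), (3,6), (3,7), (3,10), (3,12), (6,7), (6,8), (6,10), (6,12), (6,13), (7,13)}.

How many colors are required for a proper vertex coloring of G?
χ(G) = 3

Clique number ω(G) = 3 (lower bound: χ ≥ ω).
The clique on [0, 6, 8] has size 3, forcing χ ≥ 3, and the coloring below uses 3 colors, so χ(G) = 3.
A valid 3-coloring: color 1: [6]; color 2: [3, 8, 13]; color 3: [0, 7, 10, 12].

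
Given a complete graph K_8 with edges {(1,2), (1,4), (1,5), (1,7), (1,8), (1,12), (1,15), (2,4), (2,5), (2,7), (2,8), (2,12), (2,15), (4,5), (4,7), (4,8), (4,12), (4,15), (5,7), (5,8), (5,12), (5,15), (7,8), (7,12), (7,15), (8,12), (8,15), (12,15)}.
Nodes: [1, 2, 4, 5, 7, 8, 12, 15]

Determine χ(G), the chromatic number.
χ(G) = 8

Clique number ω(G) = 8 (lower bound: χ ≥ ω).
The clique on [1, 2, 4, 5, 7, 8, 12, 15] has size 8, forcing χ ≥ 8, and the coloring below uses 8 colors, so χ(G) = 8.
A valid 8-coloring: color 1: [7]; color 2: [8]; color 3: [2]; color 4: [1]; color 5: [15]; color 6: [4]; color 7: [12]; color 8: [5].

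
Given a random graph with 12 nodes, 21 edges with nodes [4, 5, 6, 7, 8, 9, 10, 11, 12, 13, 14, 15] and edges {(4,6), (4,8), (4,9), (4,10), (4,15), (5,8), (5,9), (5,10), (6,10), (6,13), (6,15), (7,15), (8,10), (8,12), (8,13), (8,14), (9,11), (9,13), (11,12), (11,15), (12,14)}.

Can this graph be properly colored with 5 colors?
A valid 5-coloring: color 1: [6, 7, 8, 11]; color 2: [4, 5, 12, 13]; color 3: [9, 10, 14, 15].
(χ(G) = 3 ≤ 5.)

Yes, G is 5-colorable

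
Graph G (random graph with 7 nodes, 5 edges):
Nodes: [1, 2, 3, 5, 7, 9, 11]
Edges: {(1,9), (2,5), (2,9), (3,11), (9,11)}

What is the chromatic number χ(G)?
χ(G) = 2

Clique number ω(G) = 2 (lower bound: χ ≥ ω).
The graph is bipartite (no odd cycle), so 2 colors suffice: χ(G) = 2.
A valid 2-coloring: color 1: [3, 5, 7, 9]; color 2: [1, 2, 11].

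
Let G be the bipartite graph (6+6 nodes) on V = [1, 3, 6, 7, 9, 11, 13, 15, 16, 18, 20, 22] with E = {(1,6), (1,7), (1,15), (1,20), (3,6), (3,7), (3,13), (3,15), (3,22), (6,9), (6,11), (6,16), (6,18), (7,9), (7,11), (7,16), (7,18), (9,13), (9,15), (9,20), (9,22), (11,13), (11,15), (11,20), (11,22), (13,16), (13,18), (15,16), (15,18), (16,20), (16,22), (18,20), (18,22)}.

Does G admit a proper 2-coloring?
Yes, G is 2-colorable

A valid 2-coloring: color 1: [6, 7, 13, 15, 20, 22]; color 2: [1, 3, 9, 11, 16, 18].
(χ(G) = 2 ≤ 2.)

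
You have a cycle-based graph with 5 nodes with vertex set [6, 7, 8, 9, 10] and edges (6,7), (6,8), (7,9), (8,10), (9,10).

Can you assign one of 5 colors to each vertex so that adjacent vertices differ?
A valid 5-coloring: color 1: [6, 9]; color 2: [7, 10]; color 3: [8].
(χ(G) = 3 ≤ 5.)

Yes, G is 5-colorable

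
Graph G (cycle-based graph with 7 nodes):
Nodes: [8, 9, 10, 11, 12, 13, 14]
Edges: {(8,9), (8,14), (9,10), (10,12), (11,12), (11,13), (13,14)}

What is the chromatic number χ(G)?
Clique number ω(G) = 2 (lower bound: χ ≥ ω).
Odd cycle [9, 10, 12, 11, 13, 14, 8] needs 3 colors (χ ≥ 3).
The coloring below uses 3 colors, so χ(G) = 3.
A valid 3-coloring: color 1: [9, 12, 14]; color 2: [8, 10, 11]; color 3: [13].

χ(G) = 3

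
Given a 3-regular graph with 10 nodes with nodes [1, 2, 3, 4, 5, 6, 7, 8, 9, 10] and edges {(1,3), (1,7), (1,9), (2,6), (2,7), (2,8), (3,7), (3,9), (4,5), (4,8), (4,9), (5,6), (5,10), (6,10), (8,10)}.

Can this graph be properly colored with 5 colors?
A valid 5-coloring: color 1: [1, 2, 4, 10]; color 2: [5, 7, 8, 9]; color 3: [3, 6].
(χ(G) = 3 ≤ 5.)

Yes, G is 5-colorable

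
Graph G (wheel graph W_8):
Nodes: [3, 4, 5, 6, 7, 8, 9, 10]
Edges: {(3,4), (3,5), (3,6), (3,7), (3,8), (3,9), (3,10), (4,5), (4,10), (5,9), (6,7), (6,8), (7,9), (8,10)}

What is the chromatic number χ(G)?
Clique number ω(G) = 3 (lower bound: χ ≥ ω).
Odd cycle [7, 9, 5, 4, 10, 8, 6] needs 3 colors (χ ≥ 3).
Vertex 3 is adjacent to every vertex of [4, 5, 6, 7, 8, 9, 10], which already need 3 colors among themselves, so 3 needs a new color (χ ≥ 4).
The coloring below uses 4 colors, so χ(G) = 4.
A valid 4-coloring: color 1: [3]; color 2: [5, 7, 8]; color 3: [4, 6, 9]; color 4: [10].

χ(G) = 4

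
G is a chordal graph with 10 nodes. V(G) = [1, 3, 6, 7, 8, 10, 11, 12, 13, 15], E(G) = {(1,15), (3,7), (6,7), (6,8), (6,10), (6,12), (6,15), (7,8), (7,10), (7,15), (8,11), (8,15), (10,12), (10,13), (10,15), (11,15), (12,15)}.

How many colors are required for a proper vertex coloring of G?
Clique number ω(G) = 4 (lower bound: χ ≥ ω).
The clique on [6, 7, 8, 15] has size 4, forcing χ ≥ 4, and the coloring below uses 4 colors, so χ(G) = 4.
A valid 4-coloring: color 1: [3, 13, 15]; color 2: [1, 6, 11]; color 3: [8, 10]; color 4: [7, 12].

χ(G) = 4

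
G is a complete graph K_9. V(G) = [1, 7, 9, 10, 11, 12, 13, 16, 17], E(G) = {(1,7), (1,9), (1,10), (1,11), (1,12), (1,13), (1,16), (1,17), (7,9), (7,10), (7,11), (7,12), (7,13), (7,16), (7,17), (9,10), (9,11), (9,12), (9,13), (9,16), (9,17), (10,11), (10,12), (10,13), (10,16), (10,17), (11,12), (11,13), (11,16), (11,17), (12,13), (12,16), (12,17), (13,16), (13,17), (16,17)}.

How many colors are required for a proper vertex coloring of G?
χ(G) = 9

Clique number ω(G) = 9 (lower bound: χ ≥ ω).
The clique on [1, 7, 9, 10, 11, 12, 13, 16, 17] has size 9, forcing χ ≥ 9, and the coloring below uses 9 colors, so χ(G) = 9.
A valid 9-coloring: color 1: [9]; color 2: [1]; color 3: [11]; color 4: [7]; color 5: [17]; color 6: [10]; color 7: [12]; color 8: [16]; color 9: [13].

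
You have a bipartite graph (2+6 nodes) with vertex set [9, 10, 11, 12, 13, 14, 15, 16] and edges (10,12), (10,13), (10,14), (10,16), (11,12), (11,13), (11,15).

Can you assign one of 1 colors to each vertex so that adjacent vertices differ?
No, G is not 1-colorable

Edge (10,16) forces its endpoints to differ, so 1 color is not enough.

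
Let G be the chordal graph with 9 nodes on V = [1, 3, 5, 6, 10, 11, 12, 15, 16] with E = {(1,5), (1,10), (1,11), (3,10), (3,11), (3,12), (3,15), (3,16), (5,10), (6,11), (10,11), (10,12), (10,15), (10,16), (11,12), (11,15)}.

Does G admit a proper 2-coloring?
The clique on vertices [3, 10, 11, 12] has size 4 > 2, so it alone needs 4 colors.

No, G is not 2-colorable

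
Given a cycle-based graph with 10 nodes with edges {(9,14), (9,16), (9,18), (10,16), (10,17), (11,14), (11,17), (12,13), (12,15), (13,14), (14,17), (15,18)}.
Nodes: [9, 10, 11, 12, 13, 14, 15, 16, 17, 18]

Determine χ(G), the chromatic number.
Clique number ω(G) = 3 (lower bound: χ ≥ ω).
The clique on [11, 14, 17] has size 3, forcing χ ≥ 3, and the coloring below uses 3 colors, so χ(G) = 3.
A valid 3-coloring: color 1: [10, 12, 14, 18]; color 2: [9, 13, 15, 17]; color 3: [11, 16].

χ(G) = 3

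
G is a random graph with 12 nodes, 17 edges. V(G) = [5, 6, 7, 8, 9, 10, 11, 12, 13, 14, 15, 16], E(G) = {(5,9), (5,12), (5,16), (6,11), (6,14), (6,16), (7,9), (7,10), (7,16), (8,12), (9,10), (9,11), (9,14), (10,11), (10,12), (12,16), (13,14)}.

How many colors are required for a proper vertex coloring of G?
Clique number ω(G) = 3 (lower bound: χ ≥ ω).
The clique on [9, 10, 11] has size 3, forcing χ ≥ 3, and the coloring below uses 3 colors, so χ(G) = 3.
A valid 3-coloring: color 1: [6, 9, 12, 13, 15]; color 2: [8, 10, 14, 16]; color 3: [5, 7, 11].

χ(G) = 3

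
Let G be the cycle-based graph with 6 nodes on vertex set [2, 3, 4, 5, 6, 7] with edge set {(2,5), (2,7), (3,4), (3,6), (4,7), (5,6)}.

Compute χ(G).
Clique number ω(G) = 2 (lower bound: χ ≥ ω).
The graph is bipartite (no odd cycle), so 2 colors suffice: χ(G) = 2.
A valid 2-coloring: color 1: [2, 4, 6]; color 2: [3, 5, 7].

χ(G) = 2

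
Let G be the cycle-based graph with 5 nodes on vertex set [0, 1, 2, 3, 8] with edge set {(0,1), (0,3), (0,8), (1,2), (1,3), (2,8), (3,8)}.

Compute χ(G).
χ(G) = 3

Clique number ω(G) = 3 (lower bound: χ ≥ ω).
The clique on [0, 3, 8] has size 3, forcing χ ≥ 3, and the coloring below uses 3 colors, so χ(G) = 3.
A valid 3-coloring: color 1: [2, 3]; color 2: [0]; color 3: [1, 8].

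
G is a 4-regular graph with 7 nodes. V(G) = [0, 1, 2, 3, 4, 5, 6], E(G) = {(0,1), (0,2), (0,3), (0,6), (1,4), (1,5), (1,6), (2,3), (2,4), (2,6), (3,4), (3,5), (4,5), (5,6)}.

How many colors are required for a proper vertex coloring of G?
Clique number ω(G) = 3 (lower bound: χ ≥ ω).
Suppose a proper 3-coloring c exists. The clique [0, 1, 6] takes 3 distinct colors; by symmetry let c(0) = 1, c(1) = 2, c(6) = 3.
- Vertex 2: neighbors [0, 6] already have colors [1, 3] ⇒ c(2) = 2.
- Vertex 3: neighbors [0, 2] already have colors [1, 2] ⇒ c(3) = 3.
- Vertex 4: neighbors [1, 3] already have colors [2, 3] ⇒ c(4) = 1.
- Vertex 5: neighbors [4, 1, 3] already have colors [1, 2, 3] — all 3 colors blocked. Contradiction.
The forced assignments end in a contradiction, so G has no proper 3-coloring (χ ≥ 4).
The coloring below uses 4 colors, so χ(G) = 4.
A valid 4-coloring: color 1: [1, 3]; color 2: [4, 6]; color 3: [0, 5]; color 4: [2].

χ(G) = 4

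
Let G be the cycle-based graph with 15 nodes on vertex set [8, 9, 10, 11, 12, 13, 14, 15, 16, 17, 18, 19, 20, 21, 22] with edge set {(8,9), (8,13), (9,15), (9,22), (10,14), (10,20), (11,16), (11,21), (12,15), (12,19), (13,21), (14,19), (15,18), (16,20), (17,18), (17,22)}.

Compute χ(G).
Clique number ω(G) = 2 (lower bound: χ ≥ ω).
Odd cycle [15, 18, 17, 22, 9] needs 3 colors (χ ≥ 3).
The coloring below uses 3 colors, so χ(G) = 3.
A valid 3-coloring: color 1: [9, 11, 12, 13, 14, 18, 20]; color 2: [8, 10, 15, 16, 19, 21, 22]; color 3: [17].

χ(G) = 3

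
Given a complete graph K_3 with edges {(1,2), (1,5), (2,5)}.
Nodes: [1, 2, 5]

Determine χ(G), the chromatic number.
χ(G) = 3

Clique number ω(G) = 3 (lower bound: χ ≥ ω).
The clique on [1, 2, 5] has size 3, forcing χ ≥ 3, and the coloring below uses 3 colors, so χ(G) = 3.
A valid 3-coloring: color 1: [5]; color 2: [2]; color 3: [1].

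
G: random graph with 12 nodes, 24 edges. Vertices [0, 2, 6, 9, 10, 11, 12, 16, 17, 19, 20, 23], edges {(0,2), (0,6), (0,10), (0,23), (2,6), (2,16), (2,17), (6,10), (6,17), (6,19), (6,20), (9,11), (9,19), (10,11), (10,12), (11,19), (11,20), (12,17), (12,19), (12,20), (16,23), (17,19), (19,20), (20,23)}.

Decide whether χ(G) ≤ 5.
Yes, G is 5-colorable

A valid 5-coloring: color 1: [6, 11, 12, 23]; color 2: [2, 10, 19]; color 3: [0, 9, 16, 17, 20].
(χ(G) = 3 ≤ 5.)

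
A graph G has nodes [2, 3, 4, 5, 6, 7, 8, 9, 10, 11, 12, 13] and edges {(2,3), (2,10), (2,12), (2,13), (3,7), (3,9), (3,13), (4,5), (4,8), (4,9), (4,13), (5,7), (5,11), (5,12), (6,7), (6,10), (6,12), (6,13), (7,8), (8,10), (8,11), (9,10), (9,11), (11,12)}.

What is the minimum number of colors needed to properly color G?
χ(G) = 3

Clique number ω(G) = 3 (lower bound: χ ≥ ω).
The clique on [2, 3, 13] has size 3, forcing χ ≥ 3, and the coloring below uses 3 colors, so χ(G) = 3.
A valid 3-coloring: color 1: [3, 4, 6, 11]; color 2: [7, 10, 12, 13]; color 3: [2, 5, 8, 9].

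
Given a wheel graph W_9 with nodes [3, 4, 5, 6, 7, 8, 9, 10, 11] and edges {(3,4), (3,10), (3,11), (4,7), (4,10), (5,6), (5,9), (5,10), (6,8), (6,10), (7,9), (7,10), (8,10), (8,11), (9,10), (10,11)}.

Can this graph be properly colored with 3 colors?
A valid 3-coloring: color 1: [10]; color 2: [3, 5, 7, 8]; color 3: [4, 6, 9, 11].
(χ(G) = 3 ≤ 3.)

Yes, G is 3-colorable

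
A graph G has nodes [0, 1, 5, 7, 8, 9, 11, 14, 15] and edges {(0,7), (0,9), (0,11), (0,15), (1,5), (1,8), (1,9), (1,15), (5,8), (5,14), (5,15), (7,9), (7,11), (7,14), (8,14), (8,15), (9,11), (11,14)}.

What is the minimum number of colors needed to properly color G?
χ(G) = 4

Clique number ω(G) = 4 (lower bound: χ ≥ ω).
The clique on [0, 7, 9, 11] has size 4, forcing χ ≥ 4, and the coloring below uses 4 colors, so χ(G) = 4.
A valid 4-coloring: color 1: [9, 14, 15]; color 2: [8, 11]; color 3: [0, 5]; color 4: [1, 7].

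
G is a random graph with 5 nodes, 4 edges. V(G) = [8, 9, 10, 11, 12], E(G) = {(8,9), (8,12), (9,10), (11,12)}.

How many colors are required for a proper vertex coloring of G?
χ(G) = 2

Clique number ω(G) = 2 (lower bound: χ ≥ ω).
The graph is bipartite (no odd cycle), so 2 colors suffice: χ(G) = 2.
A valid 2-coloring: color 1: [9, 12]; color 2: [8, 10, 11].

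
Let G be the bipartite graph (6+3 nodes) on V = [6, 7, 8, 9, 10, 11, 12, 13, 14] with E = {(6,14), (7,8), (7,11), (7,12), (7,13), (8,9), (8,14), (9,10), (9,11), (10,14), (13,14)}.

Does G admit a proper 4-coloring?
Yes, G is 4-colorable

A valid 4-coloring: color 1: [7, 9, 14]; color 2: [6, 8, 10, 11, 12, 13].
(χ(G) = 2 ≤ 4.)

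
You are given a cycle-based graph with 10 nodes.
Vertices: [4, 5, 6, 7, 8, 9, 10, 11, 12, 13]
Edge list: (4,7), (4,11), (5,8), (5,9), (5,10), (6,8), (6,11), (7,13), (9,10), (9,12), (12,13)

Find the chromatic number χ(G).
Clique number ω(G) = 3 (lower bound: χ ≥ ω).
The clique on [5, 9, 10] has size 3, forcing χ ≥ 3, and the coloring below uses 3 colors, so χ(G) = 3.
A valid 3-coloring: color 1: [5, 6, 7, 12]; color 2: [8, 9, 11, 13]; color 3: [4, 10].

χ(G) = 3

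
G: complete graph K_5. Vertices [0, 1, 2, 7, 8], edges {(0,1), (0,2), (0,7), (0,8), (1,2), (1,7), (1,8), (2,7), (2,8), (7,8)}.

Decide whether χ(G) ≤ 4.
No, G is not 4-colorable

The clique on vertices [0, 1, 2, 7, 8] has size 5 > 4, so it alone needs 5 colors.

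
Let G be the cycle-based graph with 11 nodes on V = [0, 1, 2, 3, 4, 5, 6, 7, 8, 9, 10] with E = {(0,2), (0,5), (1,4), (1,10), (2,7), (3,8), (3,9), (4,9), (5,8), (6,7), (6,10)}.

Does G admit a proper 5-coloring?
A valid 5-coloring: color 1: [0, 7, 8, 9, 10]; color 2: [1, 2, 3, 5, 6]; color 3: [4].
(χ(G) = 3 ≤ 5.)

Yes, G is 5-colorable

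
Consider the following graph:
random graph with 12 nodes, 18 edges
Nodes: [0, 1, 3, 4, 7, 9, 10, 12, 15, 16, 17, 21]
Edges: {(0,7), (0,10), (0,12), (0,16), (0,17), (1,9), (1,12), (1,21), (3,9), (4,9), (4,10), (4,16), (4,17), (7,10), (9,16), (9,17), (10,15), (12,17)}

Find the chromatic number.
Clique number ω(G) = 3 (lower bound: χ ≥ ω).
The clique on [0, 12, 17] has size 3, forcing χ ≥ 3, and the coloring below uses 3 colors, so χ(G) = 3.
A valid 3-coloring: color 1: [0, 9, 15, 21]; color 2: [1, 3, 10, 16, 17]; color 3: [4, 7, 12].

χ(G) = 3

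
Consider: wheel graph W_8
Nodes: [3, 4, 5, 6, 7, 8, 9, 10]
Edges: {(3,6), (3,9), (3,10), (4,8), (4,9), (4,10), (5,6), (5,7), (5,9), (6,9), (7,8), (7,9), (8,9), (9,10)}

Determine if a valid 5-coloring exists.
Yes, G is 5-colorable

A valid 5-coloring: color 1: [9]; color 2: [6, 7, 10]; color 3: [3, 4, 5]; color 4: [8].
(χ(G) = 4 ≤ 5.)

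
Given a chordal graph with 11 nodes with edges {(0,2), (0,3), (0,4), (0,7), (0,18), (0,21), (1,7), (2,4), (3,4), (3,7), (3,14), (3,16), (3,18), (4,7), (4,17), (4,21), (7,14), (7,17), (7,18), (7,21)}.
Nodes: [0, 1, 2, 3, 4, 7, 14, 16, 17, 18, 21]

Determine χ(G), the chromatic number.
χ(G) = 4

Clique number ω(G) = 4 (lower bound: χ ≥ ω).
The clique on [0, 3, 7, 18] has size 4, forcing χ ≥ 4, and the coloring below uses 4 colors, so χ(G) = 4.
A valid 4-coloring: color 1: [2, 7, 16]; color 2: [1, 3, 17, 21]; color 3: [4, 14, 18]; color 4: [0].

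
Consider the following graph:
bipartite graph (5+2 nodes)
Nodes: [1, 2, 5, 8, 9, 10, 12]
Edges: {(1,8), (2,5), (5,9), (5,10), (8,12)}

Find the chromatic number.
χ(G) = 2

Clique number ω(G) = 2 (lower bound: χ ≥ ω).
The graph is bipartite (no odd cycle), so 2 colors suffice: χ(G) = 2.
A valid 2-coloring: color 1: [5, 8]; color 2: [1, 2, 9, 10, 12].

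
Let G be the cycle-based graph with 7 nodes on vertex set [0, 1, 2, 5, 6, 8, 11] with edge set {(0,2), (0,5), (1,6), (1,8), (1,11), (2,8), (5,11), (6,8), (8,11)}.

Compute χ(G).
χ(G) = 3

Clique number ω(G) = 3 (lower bound: χ ≥ ω).
The clique on [1, 8, 11] has size 3, forcing χ ≥ 3, and the coloring below uses 3 colors, so χ(G) = 3.
A valid 3-coloring: color 1: [0, 8]; color 2: [1, 2, 5]; color 3: [6, 11].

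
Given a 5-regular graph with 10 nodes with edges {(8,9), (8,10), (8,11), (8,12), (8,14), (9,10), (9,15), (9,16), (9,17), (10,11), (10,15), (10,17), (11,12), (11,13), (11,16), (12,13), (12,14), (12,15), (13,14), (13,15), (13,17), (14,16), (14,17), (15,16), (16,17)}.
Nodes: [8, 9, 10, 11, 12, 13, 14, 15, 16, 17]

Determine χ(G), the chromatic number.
χ(G) = 4

Clique number ω(G) = 3 (lower bound: χ ≥ ω).
Suppose a proper 3-coloring c exists. The clique [8, 9, 10] takes 3 distinct colors; by symmetry let c(8) = 1, c(9) = 2, c(10) = 3.
- Vertex 11: neighbors [8, 10] already have colors [1, 3] ⇒ c(11) = 2.
- Vertex 12: neighbors [8, 11] already have colors [1, 2] ⇒ c(12) = 3.
- Vertex 13: neighbors [11, 12] already have colors [2, 3] ⇒ c(13) = 1.
- Vertex 17: neighbors [13, 9, 10] already have colors [1, 2, 3] — all 3 colors blocked. Contradiction.
The forced assignments end in a contradiction, so G has no proper 3-coloring (χ ≥ 4).
The coloring below uses 4 colors, so χ(G) = 4.
A valid 4-coloring: color 1: [9, 13]; color 2: [11, 14, 15]; color 3: [10, 12, 16]; color 4: [8, 17].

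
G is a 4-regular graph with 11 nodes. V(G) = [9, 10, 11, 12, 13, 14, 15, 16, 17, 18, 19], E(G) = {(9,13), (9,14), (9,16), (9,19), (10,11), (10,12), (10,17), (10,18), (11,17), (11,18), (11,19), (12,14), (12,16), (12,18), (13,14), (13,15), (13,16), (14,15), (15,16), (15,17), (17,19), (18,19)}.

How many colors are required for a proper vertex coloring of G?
χ(G) = 3

Clique number ω(G) = 3 (lower bound: χ ≥ ω).
The clique on [9, 13, 16] has size 3, forcing χ ≥ 3, and the coloring below uses 3 colors, so χ(G) = 3.
A valid 3-coloring: color 1: [9, 11, 12, 15]; color 2: [10, 13, 19]; color 3: [14, 16, 17, 18].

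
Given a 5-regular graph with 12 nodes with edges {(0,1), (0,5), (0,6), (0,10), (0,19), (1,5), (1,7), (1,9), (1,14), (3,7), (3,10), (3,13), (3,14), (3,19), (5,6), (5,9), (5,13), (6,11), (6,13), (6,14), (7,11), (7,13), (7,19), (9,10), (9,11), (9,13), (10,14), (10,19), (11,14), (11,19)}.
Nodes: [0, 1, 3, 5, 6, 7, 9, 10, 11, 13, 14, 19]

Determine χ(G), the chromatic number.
χ(G) = 4

Clique number ω(G) = 3 (lower bound: χ ≥ ω).
Odd cycle [13, 9, 1, 0, 6] needs 3 colors (χ ≥ 3).
Vertex 5 is adjacent to every vertex of [0, 1, 6, 9, 13], which already need 3 colors among themselves, so 5 needs a new color (χ ≥ 4).
The coloring below uses 4 colors, so χ(G) = 4.
A valid 4-coloring: color 1: [0, 11, 13]; color 2: [1, 3, 6]; color 3: [5, 7, 10]; color 4: [9, 14, 19].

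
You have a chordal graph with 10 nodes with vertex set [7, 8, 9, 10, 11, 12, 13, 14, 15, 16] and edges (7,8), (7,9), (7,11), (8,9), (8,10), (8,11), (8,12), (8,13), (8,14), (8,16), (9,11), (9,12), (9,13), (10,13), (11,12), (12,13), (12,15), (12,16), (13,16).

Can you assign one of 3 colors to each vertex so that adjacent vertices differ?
No, G is not 3-colorable

The clique on vertices [8, 12, 13, 16] has size 4 > 3, so it alone needs 4 colors.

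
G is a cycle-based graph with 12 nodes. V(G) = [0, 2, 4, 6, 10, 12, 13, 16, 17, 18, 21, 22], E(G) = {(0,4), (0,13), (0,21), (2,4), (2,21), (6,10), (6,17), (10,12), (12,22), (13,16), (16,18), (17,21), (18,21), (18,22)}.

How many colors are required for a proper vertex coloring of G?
Clique number ω(G) = 2 (lower bound: χ ≥ ω).
Odd cycle [18, 16, 13, 0, 21] needs 3 colors (χ ≥ 3).
The coloring below uses 3 colors, so χ(G) = 3.
A valid 3-coloring: color 1: [4, 6, 12, 16, 21]; color 2: [0, 2, 10, 17, 18]; color 3: [13, 22].

χ(G) = 3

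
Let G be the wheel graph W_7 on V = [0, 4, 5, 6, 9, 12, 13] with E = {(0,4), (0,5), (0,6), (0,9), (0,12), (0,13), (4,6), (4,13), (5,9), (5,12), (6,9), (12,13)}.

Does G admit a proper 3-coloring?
A valid 3-coloring: color 1: [0]; color 2: [4, 9, 12]; color 3: [5, 6, 13].
(χ(G) = 3 ≤ 3.)

Yes, G is 3-colorable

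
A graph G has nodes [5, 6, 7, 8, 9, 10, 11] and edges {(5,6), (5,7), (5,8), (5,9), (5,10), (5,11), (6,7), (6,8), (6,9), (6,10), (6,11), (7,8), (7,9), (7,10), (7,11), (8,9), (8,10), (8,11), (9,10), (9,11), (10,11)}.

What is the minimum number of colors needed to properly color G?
χ(G) = 7

Clique number ω(G) = 7 (lower bound: χ ≥ ω).
The clique on [5, 6, 7, 8, 9, 10, 11] has size 7, forcing χ ≥ 7, and the coloring below uses 7 colors, so χ(G) = 7.
A valid 7-coloring: color 1: [10]; color 2: [9]; color 3: [6]; color 4: [11]; color 5: [8]; color 6: [7]; color 7: [5].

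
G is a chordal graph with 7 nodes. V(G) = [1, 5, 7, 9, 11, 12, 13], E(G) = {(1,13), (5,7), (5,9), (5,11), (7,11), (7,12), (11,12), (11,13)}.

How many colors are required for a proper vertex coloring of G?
χ(G) = 3

Clique number ω(G) = 3 (lower bound: χ ≥ ω).
The clique on [7, 11, 12] has size 3, forcing χ ≥ 3, and the coloring below uses 3 colors, so χ(G) = 3.
A valid 3-coloring: color 1: [1, 9, 11]; color 2: [7, 13]; color 3: [5, 12].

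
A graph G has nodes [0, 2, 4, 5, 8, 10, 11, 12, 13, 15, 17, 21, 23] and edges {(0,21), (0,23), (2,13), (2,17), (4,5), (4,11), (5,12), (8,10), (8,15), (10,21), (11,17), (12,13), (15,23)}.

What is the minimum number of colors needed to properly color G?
χ(G) = 3

Clique number ω(G) = 2 (lower bound: χ ≥ ω).
Odd cycle [11, 4, 5, 12, 13, 2, 17] needs 3 colors (χ ≥ 3).
The coloring below uses 3 colors, so χ(G) = 3.
A valid 3-coloring: color 1: [2, 8, 11, 12, 21, 23]; color 2: [0, 5, 10, 13, 15, 17]; color 3: [4].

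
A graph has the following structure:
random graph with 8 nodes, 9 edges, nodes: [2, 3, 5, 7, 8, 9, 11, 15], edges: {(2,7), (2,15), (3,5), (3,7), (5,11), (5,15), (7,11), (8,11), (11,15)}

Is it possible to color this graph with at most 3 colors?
A valid 3-coloring: color 1: [2, 3, 9, 11]; color 2: [5, 7, 8]; color 3: [15].
(χ(G) = 3 ≤ 3.)

Yes, G is 3-colorable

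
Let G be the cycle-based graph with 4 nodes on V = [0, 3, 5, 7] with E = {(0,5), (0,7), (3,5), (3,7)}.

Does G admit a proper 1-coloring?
Edge (0,5) forces its endpoints to differ, so 1 color is not enough.

No, G is not 1-colorable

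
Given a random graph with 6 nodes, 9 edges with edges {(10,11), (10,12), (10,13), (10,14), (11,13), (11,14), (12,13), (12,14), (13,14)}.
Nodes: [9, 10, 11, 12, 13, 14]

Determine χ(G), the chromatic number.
Clique number ω(G) = 4 (lower bound: χ ≥ ω).
The clique on [10, 11, 13, 14] has size 4, forcing χ ≥ 4, and the coloring below uses 4 colors, so χ(G) = 4.
A valid 4-coloring: color 1: [9, 14]; color 2: [10]; color 3: [13]; color 4: [11, 12].

χ(G) = 4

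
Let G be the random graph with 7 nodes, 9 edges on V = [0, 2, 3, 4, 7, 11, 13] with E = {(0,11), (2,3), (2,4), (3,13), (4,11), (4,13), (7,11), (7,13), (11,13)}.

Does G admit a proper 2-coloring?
The clique on vertices [4, 11, 13] has size 3 > 2, so it alone needs 3 colors.

No, G is not 2-colorable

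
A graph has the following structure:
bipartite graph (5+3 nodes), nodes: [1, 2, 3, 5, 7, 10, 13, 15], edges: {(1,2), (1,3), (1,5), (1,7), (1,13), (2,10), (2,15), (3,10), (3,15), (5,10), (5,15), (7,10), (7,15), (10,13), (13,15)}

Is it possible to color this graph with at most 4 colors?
A valid 4-coloring: color 1: [1, 10, 15]; color 2: [2, 3, 5, 7, 13].
(χ(G) = 2 ≤ 4.)

Yes, G is 4-colorable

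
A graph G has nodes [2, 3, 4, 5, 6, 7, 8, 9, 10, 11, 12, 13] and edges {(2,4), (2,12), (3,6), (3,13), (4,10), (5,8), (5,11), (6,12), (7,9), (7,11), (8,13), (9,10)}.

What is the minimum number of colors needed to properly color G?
Clique number ω(G) = 2 (lower bound: χ ≥ ω).
The graph is bipartite (no odd cycle), so 2 colors suffice: χ(G) = 2.
A valid 2-coloring: color 1: [3, 4, 8, 9, 11, 12]; color 2: [2, 5, 6, 7, 10, 13].

χ(G) = 2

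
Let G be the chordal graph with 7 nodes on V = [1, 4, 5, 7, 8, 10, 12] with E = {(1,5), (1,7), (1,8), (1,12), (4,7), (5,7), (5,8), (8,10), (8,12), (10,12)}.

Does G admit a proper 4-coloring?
A valid 4-coloring: color 1: [7, 8]; color 2: [1, 4, 10]; color 3: [5, 12].
(χ(G) = 3 ≤ 4.)

Yes, G is 4-colorable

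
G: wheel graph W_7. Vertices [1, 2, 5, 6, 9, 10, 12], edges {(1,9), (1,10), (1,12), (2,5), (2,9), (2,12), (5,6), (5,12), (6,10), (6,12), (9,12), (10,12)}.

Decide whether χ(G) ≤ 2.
No, G is not 2-colorable

The clique on vertices [1, 9, 12] has size 3 > 2, so it alone needs 3 colors.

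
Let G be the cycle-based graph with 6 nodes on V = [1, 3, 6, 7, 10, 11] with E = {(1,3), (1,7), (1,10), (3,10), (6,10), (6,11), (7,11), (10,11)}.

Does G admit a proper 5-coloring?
Yes, G is 5-colorable

A valid 5-coloring: color 1: [7, 10]; color 2: [1, 11]; color 3: [3, 6].
(χ(G) = 3 ≤ 5.)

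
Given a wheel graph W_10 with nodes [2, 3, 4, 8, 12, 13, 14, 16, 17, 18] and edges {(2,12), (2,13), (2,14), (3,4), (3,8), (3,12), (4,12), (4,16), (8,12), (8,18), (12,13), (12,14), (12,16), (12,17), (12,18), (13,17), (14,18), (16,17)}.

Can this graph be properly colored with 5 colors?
Yes, G is 5-colorable

A valid 5-coloring: color 1: [12]; color 2: [4, 8, 13, 14]; color 3: [2, 3, 16, 18]; color 4: [17].
(χ(G) = 4 ≤ 5.)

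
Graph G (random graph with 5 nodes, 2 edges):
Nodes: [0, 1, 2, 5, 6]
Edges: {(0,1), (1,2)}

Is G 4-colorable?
A valid 4-coloring: color 1: [1, 5, 6]; color 2: [0, 2].
(χ(G) = 2 ≤ 4.)

Yes, G is 4-colorable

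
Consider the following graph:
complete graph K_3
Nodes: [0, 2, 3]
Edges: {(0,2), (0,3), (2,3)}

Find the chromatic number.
χ(G) = 3

Clique number ω(G) = 3 (lower bound: χ ≥ ω).
The clique on [0, 2, 3] has size 3, forcing χ ≥ 3, and the coloring below uses 3 colors, so χ(G) = 3.
A valid 3-coloring: color 1: [2]; color 2: [3]; color 3: [0].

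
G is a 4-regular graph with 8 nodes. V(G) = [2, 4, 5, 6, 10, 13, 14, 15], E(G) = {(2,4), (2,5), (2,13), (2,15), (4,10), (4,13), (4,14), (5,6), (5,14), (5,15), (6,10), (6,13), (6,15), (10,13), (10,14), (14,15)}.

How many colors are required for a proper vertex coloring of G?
χ(G) = 4

Clique number ω(G) = 3 (lower bound: χ ≥ ω).
Suppose a proper 3-coloring c exists. The clique [2, 4, 13] takes 3 distinct colors; by symmetry let c(2) = 1, c(4) = 2, c(13) = 3.
- Vertex 10: neighbors [4, 13] already have colors [2, 3] ⇒ c(10) = 1.
- Vertex 6: neighbors [10, 13] already have colors [1, 3] ⇒ c(6) = 2.
- Vertex 5: neighbors [2, 6] already have colors [1, 2] ⇒ c(5) = 3.
- Vertex 14: neighbors [10, 4, 5] already have colors [1, 2, 3] — all 3 colors blocked. Contradiction.
The forced assignments end in a contradiction, so G has no proper 3-coloring (χ ≥ 4).
The coloring below uses 4 colors, so χ(G) = 4.
A valid 4-coloring: color 1: [2, 6, 14]; color 2: [13, 15]; color 3: [5, 10]; color 4: [4].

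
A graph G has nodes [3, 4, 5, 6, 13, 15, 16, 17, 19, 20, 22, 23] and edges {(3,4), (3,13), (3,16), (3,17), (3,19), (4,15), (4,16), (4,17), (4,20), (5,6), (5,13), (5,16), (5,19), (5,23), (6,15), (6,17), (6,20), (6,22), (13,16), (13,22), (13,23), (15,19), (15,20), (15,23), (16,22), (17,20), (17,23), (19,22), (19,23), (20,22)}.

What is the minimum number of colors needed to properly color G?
χ(G) = 4

Clique number ω(G) = 3 (lower bound: χ ≥ ω).
Suppose a proper 3-coloring c exists. The clique [3, 4, 16] takes 3 distinct colors; by symmetry let c(3) = 1, c(4) = 2, c(16) = 3.
- Vertex 13: neighbors [3, 16] already have colors [1, 3] ⇒ c(13) = 2.
- Vertex 5: neighbors [13, 16] already have colors [2, 3] ⇒ c(5) = 1.
- Vertex 17: neighbors [3, 4] already have colors [1, 2] ⇒ c(17) = 3.
- Vertex 23: neighbors [5, 13, 17] already have colors [1, 2, 3] — all 3 colors blocked. Contradiction.
The forced assignments end in a contradiction, so G has no proper 3-coloring (χ ≥ 4).
The coloring below uses 4 colors, so χ(G) = 4.
A valid 4-coloring: color 1: [4, 6, 13, 19]; color 2: [16, 20, 23]; color 3: [3, 5, 15, 22]; color 4: [17].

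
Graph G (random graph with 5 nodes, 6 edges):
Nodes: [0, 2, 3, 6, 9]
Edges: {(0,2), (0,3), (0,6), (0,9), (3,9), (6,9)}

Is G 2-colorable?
The clique on vertices [0, 3, 9] has size 3 > 2, so it alone needs 3 colors.

No, G is not 2-colorable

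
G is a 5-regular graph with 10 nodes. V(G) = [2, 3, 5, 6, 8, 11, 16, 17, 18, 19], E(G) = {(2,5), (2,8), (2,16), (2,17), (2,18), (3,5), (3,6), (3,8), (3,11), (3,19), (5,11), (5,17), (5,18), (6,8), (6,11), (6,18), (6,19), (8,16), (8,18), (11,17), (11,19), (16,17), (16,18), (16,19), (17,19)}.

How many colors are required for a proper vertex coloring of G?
Clique number ω(G) = 4 (lower bound: χ ≥ ω).
The clique on [2, 8, 16, 18] has size 4, forcing χ ≥ 4, and the coloring below uses 4 colors, so χ(G) = 4.
A valid 4-coloring: color 1: [8, 11]; color 2: [3, 17, 18]; color 3: [5, 6, 16]; color 4: [2, 19].

χ(G) = 4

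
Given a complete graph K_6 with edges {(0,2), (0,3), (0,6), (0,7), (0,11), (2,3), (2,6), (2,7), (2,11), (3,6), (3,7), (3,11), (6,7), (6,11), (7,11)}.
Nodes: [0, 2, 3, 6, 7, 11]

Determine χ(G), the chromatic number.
Clique number ω(G) = 6 (lower bound: χ ≥ ω).
The clique on [0, 2, 3, 6, 7, 11] has size 6, forcing χ ≥ 6, and the coloring below uses 6 colors, so χ(G) = 6.
A valid 6-coloring: color 1: [3]; color 2: [6]; color 3: [7]; color 4: [2]; color 5: [0]; color 6: [11].

χ(G) = 6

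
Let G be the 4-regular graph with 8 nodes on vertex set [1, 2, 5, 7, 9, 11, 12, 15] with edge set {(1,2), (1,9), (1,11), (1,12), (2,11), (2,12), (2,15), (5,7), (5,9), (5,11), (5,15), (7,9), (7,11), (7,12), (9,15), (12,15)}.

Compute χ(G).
χ(G) = 3

Clique number ω(G) = 3 (lower bound: χ ≥ ω).
The clique on [1, 2, 11] has size 3, forcing χ ≥ 3, and the coloring below uses 3 colors, so χ(G) = 3.
A valid 3-coloring: color 1: [1, 7, 15]; color 2: [9, 11, 12]; color 3: [2, 5].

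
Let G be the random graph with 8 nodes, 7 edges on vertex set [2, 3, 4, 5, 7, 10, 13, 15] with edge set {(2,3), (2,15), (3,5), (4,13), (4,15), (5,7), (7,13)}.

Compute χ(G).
χ(G) = 3

Clique number ω(G) = 2 (lower bound: χ ≥ ω).
Odd cycle [4, 13, 7, 5, 3, 2, 15] needs 3 colors (χ ≥ 3).
The coloring below uses 3 colors, so χ(G) = 3.
A valid 3-coloring: color 1: [2, 4, 5, 10]; color 2: [3, 13, 15]; color 3: [7].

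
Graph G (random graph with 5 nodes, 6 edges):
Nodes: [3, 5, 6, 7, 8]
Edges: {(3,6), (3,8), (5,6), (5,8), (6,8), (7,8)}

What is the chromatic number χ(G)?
χ(G) = 3

Clique number ω(G) = 3 (lower bound: χ ≥ ω).
The clique on [3, 6, 8] has size 3, forcing χ ≥ 3, and the coloring below uses 3 colors, so χ(G) = 3.
A valid 3-coloring: color 1: [8]; color 2: [6, 7]; color 3: [3, 5].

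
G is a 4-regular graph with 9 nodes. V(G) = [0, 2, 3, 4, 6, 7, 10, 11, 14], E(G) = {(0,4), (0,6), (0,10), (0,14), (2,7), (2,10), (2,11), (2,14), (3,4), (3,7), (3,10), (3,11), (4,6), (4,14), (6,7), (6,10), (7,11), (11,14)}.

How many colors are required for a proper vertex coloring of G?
Clique number ω(G) = 3 (lower bound: χ ≥ ω).
Suppose a proper 3-coloring c exists. The clique [0, 4, 6] takes 3 distinct colors; by symmetry let c(0) = 1, c(4) = 2, c(6) = 3.
- Vertex 10: neighbors [0, 6] already have colors [1, 3] ⇒ c(10) = 2.
- Vertex 14: neighbors [0, 4] already have colors [1, 2] ⇒ c(14) = 3.
- Vertex 2: neighbors [10, 14] already have colors [2, 3] ⇒ c(2) = 1.
- Vertex 7: neighbors [2, 6] already have colors [1, 3] ⇒ c(7) = 2.
- Vertex 11: neighbors [2, 7, 14] already have colors [1, 2, 3] — all 3 colors blocked. Contradiction.
The forced assignments end in a contradiction, so G has no proper 3-coloring (χ ≥ 4).
The coloring below uses 4 colors, so χ(G) = 4.
A valid 4-coloring: color 1: [4, 10, 11]; color 2: [3, 6, 14]; color 3: [0, 7]; color 4: [2].

χ(G) = 4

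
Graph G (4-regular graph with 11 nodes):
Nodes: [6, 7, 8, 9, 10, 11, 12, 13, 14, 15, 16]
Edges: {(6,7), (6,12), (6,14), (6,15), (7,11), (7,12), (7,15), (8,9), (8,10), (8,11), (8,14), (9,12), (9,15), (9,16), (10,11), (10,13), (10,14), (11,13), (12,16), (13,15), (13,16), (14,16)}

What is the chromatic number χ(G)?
χ(G) = 4

Clique number ω(G) = 3 (lower bound: χ ≥ ω).
Suppose a proper 3-coloring c exists. The clique [6, 7, 12] takes 3 distinct colors; by symmetry let c(6) = 1, c(7) = 2, c(12) = 3.
- Vertex 15: neighbors [6, 7] already have colors [1, 2] ⇒ c(15) = 3.
- Vertex 11: neighbors [7] already have colors [2]; try each remaining color.
- Case c(11) = 1:
  - Vertex 13: neighbors [11, 15] already have colors [1, 3] ⇒ c(13) = 2.
  - Vertex 10: neighbors [11, 13] already have colors [1, 2] ⇒ c(10) = 3.
  - Vertex 8: neighbors [11, 10] already have colors [1, 3] ⇒ c(8) = 2.
  - Vertex 14: neighbors [6, 8, 10] already have colors [1, 2, 3] — all 3 colors blocked. Contradiction.
- Case c(11) = 3:
  - Vertex 8: neighbors [11] already have colors [3]; try each remaining color.
  - Case c(8) = 1:
    - Vertex 10: neighbors [8, 11] already have colors [1, 3] ⇒ c(10) = 2.
    - Vertex 9: neighbors [8, 12] already have colors [1, 3] ⇒ c(9) = 2.
    - Vertex 16: neighbors [9, 12] already have colors [2, 3] ⇒ c(16) = 1.
    - Vertex 13: neighbors [16, 10, 11] already have colors [1, 2, 3] — all 3 colors blocked. Contradiction.
  - Case c(8) = 2:
    - Vertex 10: neighbors [8, 11] already have colors [2, 3] ⇒ c(10) = 1.
    - Vertex 9: neighbors [8, 12] already have colors [2, 3] ⇒ c(9) = 1.
    - Vertex 16: neighbors [9, 12] already have colors [1, 3] ⇒ c(16) = 2.
    - Vertex 13: neighbors [10, 16, 11] already have colors [1, 2, 3] — all 3 colors blocked. Contradiction.
Every case ends in a contradiction, so G has no proper 3-coloring (χ ≥ 4).
The coloring below uses 4 colors, so χ(G) = 4.
A valid 4-coloring: color 1: [7, 9, 13, 14]; color 2: [10, 12, 15]; color 3: [6, 8, 16]; color 4: [11].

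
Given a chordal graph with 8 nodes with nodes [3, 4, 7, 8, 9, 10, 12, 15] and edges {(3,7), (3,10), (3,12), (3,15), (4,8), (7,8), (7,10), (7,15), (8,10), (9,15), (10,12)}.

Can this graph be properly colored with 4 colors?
A valid 4-coloring: color 1: [4, 7, 9, 12]; color 2: [3, 8]; color 3: [10, 15].
(χ(G) = 3 ≤ 4.)

Yes, G is 4-colorable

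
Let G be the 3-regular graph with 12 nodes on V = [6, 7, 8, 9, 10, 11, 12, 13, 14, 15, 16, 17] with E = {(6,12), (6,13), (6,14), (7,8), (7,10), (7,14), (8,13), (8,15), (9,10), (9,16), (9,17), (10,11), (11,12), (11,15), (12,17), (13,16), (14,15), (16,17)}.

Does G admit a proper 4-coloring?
Yes, G is 4-colorable

A valid 4-coloring: color 1: [6, 8, 10, 16]; color 2: [7, 9, 12, 13, 15]; color 3: [11, 14, 17].
(χ(G) = 3 ≤ 4.)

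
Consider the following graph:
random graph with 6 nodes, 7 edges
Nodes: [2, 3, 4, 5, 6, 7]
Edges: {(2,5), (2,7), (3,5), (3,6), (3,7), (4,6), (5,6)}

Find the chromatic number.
χ(G) = 3

Clique number ω(G) = 3 (lower bound: χ ≥ ω).
The clique on [3, 5, 6] has size 3, forcing χ ≥ 3, and the coloring below uses 3 colors, so χ(G) = 3.
A valid 3-coloring: color 1: [2, 3, 4]; color 2: [6, 7]; color 3: [5].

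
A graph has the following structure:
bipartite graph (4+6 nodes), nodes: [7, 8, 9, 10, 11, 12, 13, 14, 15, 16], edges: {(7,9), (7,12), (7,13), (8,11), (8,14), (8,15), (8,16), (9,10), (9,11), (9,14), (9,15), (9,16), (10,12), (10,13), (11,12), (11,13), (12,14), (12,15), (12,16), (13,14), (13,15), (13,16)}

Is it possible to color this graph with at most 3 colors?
Yes, G is 3-colorable

A valid 3-coloring: color 1: [8, 9, 12, 13]; color 2: [7, 10, 11, 14, 15, 16].
(χ(G) = 2 ≤ 3.)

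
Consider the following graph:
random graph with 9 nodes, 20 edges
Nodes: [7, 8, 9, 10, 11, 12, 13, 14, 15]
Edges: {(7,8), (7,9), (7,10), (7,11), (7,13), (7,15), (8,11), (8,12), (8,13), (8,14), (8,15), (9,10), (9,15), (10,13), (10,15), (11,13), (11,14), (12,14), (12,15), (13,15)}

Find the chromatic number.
χ(G) = 4

Clique number ω(G) = 4 (lower bound: χ ≥ ω).
The clique on [7, 9, 10, 15] has size 4, forcing χ ≥ 4, and the coloring below uses 4 colors, so χ(G) = 4.
A valid 4-coloring: color 1: [11, 15]; color 2: [8, 10]; color 3: [7, 14]; color 4: [9, 12, 13].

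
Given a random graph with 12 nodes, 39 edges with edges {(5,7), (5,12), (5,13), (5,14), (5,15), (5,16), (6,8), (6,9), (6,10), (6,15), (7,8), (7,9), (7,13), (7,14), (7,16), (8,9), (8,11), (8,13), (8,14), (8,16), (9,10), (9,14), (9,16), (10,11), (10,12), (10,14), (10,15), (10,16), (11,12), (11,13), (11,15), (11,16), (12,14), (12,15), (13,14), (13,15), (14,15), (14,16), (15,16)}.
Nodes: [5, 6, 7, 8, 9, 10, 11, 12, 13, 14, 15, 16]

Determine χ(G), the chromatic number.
χ(G) = 5

Clique number ω(G) = 5 (lower bound: χ ≥ ω).
The clique on [7, 8, 9, 14, 16] has size 5, forcing χ ≥ 5, and the coloring below uses 5 colors, so χ(G) = 5.
A valid 5-coloring: color 1: [6, 11, 14]; color 2: [12, 13, 16]; color 3: [9, 15]; color 4: [5, 8, 10]; color 5: [7].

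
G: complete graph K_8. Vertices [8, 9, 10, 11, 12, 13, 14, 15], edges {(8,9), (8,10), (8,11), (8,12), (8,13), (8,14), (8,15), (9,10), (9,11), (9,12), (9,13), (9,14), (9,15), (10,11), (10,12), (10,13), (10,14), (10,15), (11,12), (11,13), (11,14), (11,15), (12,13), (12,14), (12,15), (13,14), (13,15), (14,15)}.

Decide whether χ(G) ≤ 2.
The clique on vertices [8, 9, 10, 11, 12, 13, 14, 15] has size 8 > 2, so it alone needs 8 colors.

No, G is not 2-colorable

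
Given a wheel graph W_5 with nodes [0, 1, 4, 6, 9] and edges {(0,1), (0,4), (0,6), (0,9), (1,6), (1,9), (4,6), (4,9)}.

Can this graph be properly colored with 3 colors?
Yes, G is 3-colorable

A valid 3-coloring: color 1: [0]; color 2: [1, 4]; color 3: [6, 9].
(χ(G) = 3 ≤ 3.)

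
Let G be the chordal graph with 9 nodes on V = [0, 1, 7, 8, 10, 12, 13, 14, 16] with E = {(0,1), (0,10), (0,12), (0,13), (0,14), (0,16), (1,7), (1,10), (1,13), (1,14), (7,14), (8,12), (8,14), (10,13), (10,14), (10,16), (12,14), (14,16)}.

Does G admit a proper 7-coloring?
A valid 7-coloring: color 1: [13, 14]; color 2: [0, 7, 8]; color 3: [10, 12]; color 4: [1, 16].
(χ(G) = 4 ≤ 7.)

Yes, G is 7-colorable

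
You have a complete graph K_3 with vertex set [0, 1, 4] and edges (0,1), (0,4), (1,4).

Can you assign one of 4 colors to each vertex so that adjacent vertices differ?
Yes, G is 4-colorable

A valid 4-coloring: color 1: [4]; color 2: [0]; color 3: [1].
(χ(G) = 3 ≤ 4.)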